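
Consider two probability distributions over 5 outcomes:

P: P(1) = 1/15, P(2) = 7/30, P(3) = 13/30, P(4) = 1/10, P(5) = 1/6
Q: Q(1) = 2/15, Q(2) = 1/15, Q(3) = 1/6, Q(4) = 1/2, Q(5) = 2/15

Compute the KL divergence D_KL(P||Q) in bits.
0.7739 bits

D_KL(P||Q) = Σ P(x) log₂(P(x)/Q(x))

Computing term by term:
  P(1)·log₂(P(1)/Q(1)) = (1/15)·log₂((1/15)/(2/15)) = -0.06667
  P(2)·log₂(P(2)/Q(2)) = (7/30)·log₂((7/30)/(1/15)) = 0.42172
  P(3)·log₂(P(3)/Q(3)) = (13/30)·log₂((13/30)/(1/6)) = 0.59736
  P(4)·log₂(P(4)/Q(4)) = (1/10)·log₂((1/10)/(1/2)) = -0.23219
  P(5)·log₂(P(5)/Q(5)) = (1/6)·log₂((1/6)/(2/15)) = 0.05365

D_KL(P||Q) = -0.06667 + 0.42172 + 0.59736 - 0.23219 + 0.05365 = 0.77387 ≈ 0.7739 bits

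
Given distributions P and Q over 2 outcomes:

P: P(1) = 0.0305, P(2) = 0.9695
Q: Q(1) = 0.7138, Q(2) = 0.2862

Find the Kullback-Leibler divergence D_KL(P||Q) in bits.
1.5678 bits

D_KL(P||Q) = Σ P(x) log₂(P(x)/Q(x))

Computing term by term:
  P(1)·log₂(P(1)/Q(1)) = 0.0305·log₂(0.0305/0.7138) = -0.13873
  P(2)·log₂(P(2)/Q(2)) = 0.9695·log₂(0.9695/0.2862) = 1.70653

D_KL(P||Q) = -0.13873 + 1.70653 = 1.56780 ≈ 1.5678 bits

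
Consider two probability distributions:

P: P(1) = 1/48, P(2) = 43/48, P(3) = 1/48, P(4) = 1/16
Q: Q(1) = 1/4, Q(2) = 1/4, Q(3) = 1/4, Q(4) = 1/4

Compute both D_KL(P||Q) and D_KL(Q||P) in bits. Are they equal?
D_KL(P||Q) = 1.3751 bits, D_KL(Q||P) = 1.8322 bits. No, they are not equal.

D_KL(P||Q) = Σ P(x) log₂(P(x)/Q(x))

Computing term by term:
  P(1)·log₂(P(1)/Q(1)) = (1/48)·log₂((1/48)/(1/4)) = -0.07469
  P(2)·log₂(P(2)/Q(2)) = (43/48)·log₂((43/48)/(1/4)) = 1.64950
  P(3)·log₂(P(3)/Q(3)) = (1/48)·log₂((1/48)/(1/4)) = -0.07469
  P(4)·log₂(P(4)/Q(4)) = (1/16)·log₂((1/16)/(1/4)) = -0.12500

D_KL(P||Q) = -0.07469 + 1.64950 - 0.07469 - 0.12500 = 1.37512 ≈ 1.3751 bits

D_KL(Q||P) = Σ Q(x) log₂(Q(x)/P(x))

Computing term by term:
  Q(1)·log₂(Q(1)/P(1)) = (1/4)·log₂((1/4)/(1/48)) = 0.89624
  Q(2)·log₂(Q(2)/P(2)) = (1/4)·log₂((1/4)/(43/48)) = -0.46033
  Q(3)·log₂(Q(3)/P(3)) = (1/4)·log₂((1/4)/(1/48)) = 0.89624
  Q(4)·log₂(Q(4)/P(4)) = (1/4)·log₂((1/4)/(1/16)) = 0.50000

D_KL(Q||P) = 0.89624 - 0.46033 + 0.89624 + 0.50000 = 1.83215 ≈ 1.8322 bits

These are NOT equal (difference: 0.4571 bits). KL divergence is asymmetric: D_KL(P||Q) ≠ D_KL(Q||P) in general.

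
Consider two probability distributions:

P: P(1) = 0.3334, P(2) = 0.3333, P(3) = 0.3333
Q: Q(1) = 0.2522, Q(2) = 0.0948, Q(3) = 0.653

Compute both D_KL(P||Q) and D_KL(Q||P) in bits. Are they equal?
D_KL(P||Q) = 0.4154 bits, D_KL(Q||P) = 0.3601 bits. No, they are not equal.

D_KL(P||Q) = Σ P(x) log₂(P(x)/Q(x))

Computing term by term:
  P(1)·log₂(P(1)/Q(1)) = 0.3334·log₂(0.3334/0.2522) = 0.13426
  P(2)·log₂(P(2)/Q(2)) = 0.3333·log₂(0.3333/0.0948) = 0.60456
  P(3)·log₂(P(3)/Q(3)) = 0.3333·log₂(0.3333/0.653) = -0.32339

D_KL(P||Q) = 0.13426 + 0.60456 - 0.32339 = 0.41543 ≈ 0.4154 bits

D_KL(Q||P) = Σ Q(x) log₂(Q(x)/P(x))

Computing term by term:
  Q(1)·log₂(Q(1)/P(1)) = 0.2522·log₂(0.2522/0.3334) = -0.10156
  Q(2)·log₂(Q(2)/P(2)) = 0.0948·log₂(0.0948/0.3333) = -0.17195
  Q(3)·log₂(Q(3)/P(3)) = 0.653·log₂(0.653/0.3333) = 0.63358

D_KL(Q||P) = -0.10156 - 0.17195 + 0.63358 = 0.36007 ≈ 0.3601 bits

These are NOT equal (difference: 0.0553 bits). KL divergence is asymmetric: D_KL(P||Q) ≠ D_KL(Q||P) in general.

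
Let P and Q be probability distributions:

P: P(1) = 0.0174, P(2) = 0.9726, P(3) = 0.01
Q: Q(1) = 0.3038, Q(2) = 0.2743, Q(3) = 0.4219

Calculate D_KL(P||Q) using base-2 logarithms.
1.6503 bits

D_KL(P||Q) = Σ P(x) log₂(P(x)/Q(x))

Computing term by term:
  P(1)·log₂(P(1)/Q(1)) = 0.0174·log₂(0.0174/0.3038) = -0.07179
  P(2)·log₂(P(2)/Q(2)) = 0.9726·log₂(0.9726/0.2743) = 1.77606
  P(3)·log₂(P(3)/Q(3)) = 0.01·log₂(0.01/0.4219) = -0.05399

D_KL(P||Q) = -0.07179 + 1.77606 - 0.05399 = 1.65028 ≈ 1.6503 bits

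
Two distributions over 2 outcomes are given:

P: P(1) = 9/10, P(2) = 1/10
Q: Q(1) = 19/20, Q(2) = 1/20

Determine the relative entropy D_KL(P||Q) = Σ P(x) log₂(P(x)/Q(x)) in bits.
0.0298 bits

D_KL(P||Q) = Σ P(x) log₂(P(x)/Q(x))

Computing term by term:
  P(1)·log₂(P(1)/Q(1)) = (9/10)·log₂((9/10)/(19/20)) = -0.07020
  P(2)·log₂(P(2)/Q(2)) = (1/10)·log₂((1/10)/(1/20)) = 0.10000

D_KL(P||Q) = -0.07020 + 0.10000 = 0.02980 ≈ 0.0298 bits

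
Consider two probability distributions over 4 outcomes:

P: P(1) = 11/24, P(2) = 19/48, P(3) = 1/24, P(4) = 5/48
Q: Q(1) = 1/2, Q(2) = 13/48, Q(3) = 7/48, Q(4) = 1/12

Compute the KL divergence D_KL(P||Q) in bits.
0.1174 bits

D_KL(P||Q) = Σ P(x) log₂(P(x)/Q(x))

Computing term by term:
  P(1)·log₂(P(1)/Q(1)) = (11/24)·log₂((11/24)/(1/2)) = -0.05753
  P(2)·log₂(P(2)/Q(2)) = (19/48)·log₂((19/48)/(13/48)) = 0.21671
  P(3)·log₂(P(3)/Q(3)) = (1/24)·log₂((1/24)/(7/48)) = -0.07531
  P(4)·log₂(P(4)/Q(4)) = (5/48)·log₂((5/48)/(1/12)) = 0.03353

D_KL(P||Q) = -0.05753 + 0.21671 - 0.07531 + 0.03353 = 0.11740 ≈ 0.1174 bits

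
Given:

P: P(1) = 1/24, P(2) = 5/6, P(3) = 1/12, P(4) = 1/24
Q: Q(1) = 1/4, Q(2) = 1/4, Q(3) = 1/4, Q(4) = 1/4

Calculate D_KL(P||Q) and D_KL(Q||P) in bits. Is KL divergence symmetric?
D_KL(P||Q) = 1.1000 bits, D_KL(Q||P) = 1.2545 bits. No, KL divergence is not symmetric.

D_KL(P||Q) = Σ P(x) log₂(P(x)/Q(x))

Computing term by term:
  P(1)·log₂(P(1)/Q(1)) = (1/24)·log₂((1/24)/(1/4)) = -0.10771
  P(2)·log₂(P(2)/Q(2)) = (5/6)·log₂((5/6)/(1/4)) = 1.44747
  P(3)·log₂(P(3)/Q(3)) = (1/12)·log₂((1/12)/(1/4)) = -0.13208
  P(4)·log₂(P(4)/Q(4)) = (1/24)·log₂((1/24)/(1/4)) = -0.10771

D_KL(P||Q) = -0.10771 + 1.44747 - 0.13208 - 0.10771 = 1.09997 ≈ 1.1000 bits

D_KL(Q||P) = Σ Q(x) log₂(Q(x)/P(x))

Computing term by term:
  Q(1)·log₂(Q(1)/P(1)) = (1/4)·log₂((1/4)/(1/24)) = 0.64624
  Q(2)·log₂(Q(2)/P(2)) = (1/4)·log₂((1/4)/(5/6)) = -0.43424
  Q(3)·log₂(Q(3)/P(3)) = (1/4)·log₂((1/4)/(1/12)) = 0.39624
  Q(4)·log₂(Q(4)/P(4)) = (1/4)·log₂((1/4)/(1/24)) = 0.64624

D_KL(Q||P) = 0.64624 - 0.43424 + 0.39624 + 0.64624 = 1.25448 ≈ 1.2545 bits

These are NOT equal (difference: 0.1545 bits). KL divergence is asymmetric: D_KL(P||Q) ≠ D_KL(Q||P) in general.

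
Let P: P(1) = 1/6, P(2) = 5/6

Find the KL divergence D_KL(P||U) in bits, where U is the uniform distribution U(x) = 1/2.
0.3500 bits

U(i) = 1/2 for all i

D_KL(P||U) = Σ P(x) log₂(P(x) / (1/2))
           = Σ P(x) log₂(P(x)) + log₂(2)
           = log₂(2) - H(P)

H(P) = -Σ P(x) log₂(P(x)):
  -P(1)·log₂(P(1)) = -(1/6)·log₂(1/6) = 0.43083
  -P(2)·log₂(P(2)) = -(5/6)·log₂(5/6) = 0.21920
H(P) = 0.43083 + 0.21920 = 0.65003 bits

log₂(2) = 1.00000 bits

D_KL(P||U) = 1.00000 - 0.65003 = 0.34997 ≈ 0.3500 bits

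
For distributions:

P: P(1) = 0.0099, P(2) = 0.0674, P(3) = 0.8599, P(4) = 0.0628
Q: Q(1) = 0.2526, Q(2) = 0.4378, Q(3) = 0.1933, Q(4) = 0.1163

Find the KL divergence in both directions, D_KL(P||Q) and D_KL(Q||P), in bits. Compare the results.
D_KL(P||Q) = 1.5676 bits, D_KL(Q||P) = 2.0494 bits. D_KL(Q||P) is larger than D_KL(P||Q) by 0.4818 bits; the two directions differ.

D_KL(P||Q) = Σ P(x) log₂(P(x)/Q(x))

Computing term by term:
  P(1)·log₂(P(1)/Q(1)) = 0.0099·log₂(0.0099/0.2526) = -0.04627
  P(2)·log₂(P(2)/Q(2)) = 0.0674·log₂(0.0674/0.4378) = -0.18194
  P(3)·log₂(P(3)/Q(3)) = 0.8599·log₂(0.8599/0.1933) = 1.85165
  P(4)·log₂(P(4)/Q(4)) = 0.0628·log₂(0.0628/0.1163) = -0.05583

D_KL(P||Q) = -0.04627 - 0.18194 + 1.85165 - 0.05583 = 1.56761 ≈ 1.5676 bits

D_KL(Q||P) = Σ Q(x) log₂(Q(x)/P(x))

Computing term by term:
  Q(1)·log₂(Q(1)/P(1)) = 0.2526·log₂(0.2526/0.0099) = 1.18047
  Q(2)·log₂(Q(2)/P(2)) = 0.4378·log₂(0.4378/0.0674) = 1.18182
  Q(3)·log₂(Q(3)/P(3)) = 0.1933·log₂(0.1933/0.8599) = -0.41624
  Q(4)·log₂(Q(4)/P(4)) = 0.1163·log₂(0.1163/0.0628) = 0.10339

D_KL(Q||P) = 1.18047 + 1.18182 - 0.41624 + 0.10339 = 2.04944 ≈ 2.0494 bits

These are NOT equal (difference: 0.4818 bits). KL divergence is asymmetric: D_KL(P||Q) ≠ D_KL(Q||P) in general.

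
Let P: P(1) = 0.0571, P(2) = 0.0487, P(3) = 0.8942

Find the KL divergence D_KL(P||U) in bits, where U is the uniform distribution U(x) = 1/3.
0.9925 bits

U(i) = 1/3 for all i

D_KL(P||U) = Σ P(x) log₂(P(x) / (1/3))
           = Σ P(x) log₂(P(x)) + log₂(3)
           = log₂(3) - H(P)

H(P) = -Σ P(x) log₂(P(x)):
  -P(1)·log₂(P(1)) = -(0.0571)·log₂(0.0571) = 0.23584
  -P(2)·log₂(P(2)) = -(0.0487)·log₂(0.0487) = 0.21233
  -P(3)·log₂(P(3)) = -(0.8942)·log₂(0.8942) = 0.14426
H(P) = 0.23584 + 0.21233 + 0.14426 = 0.59243 bits

log₂(3) = 1.58496 bits

D_KL(P||U) = 1.58496 - 0.59243 = 0.99253 ≈ 0.9925 bits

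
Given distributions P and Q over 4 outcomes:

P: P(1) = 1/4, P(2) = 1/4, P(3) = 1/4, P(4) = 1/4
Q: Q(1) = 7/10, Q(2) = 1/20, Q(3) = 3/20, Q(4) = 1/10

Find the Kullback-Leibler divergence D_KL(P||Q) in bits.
0.7238 bits

D_KL(P||Q) = Σ P(x) log₂(P(x)/Q(x))

Computing term by term:
  P(1)·log₂(P(1)/Q(1)) = (1/4)·log₂((1/4)/(7/10)) = -0.37136
  P(2)·log₂(P(2)/Q(2)) = (1/4)·log₂((1/4)/(1/20)) = 0.58048
  P(3)·log₂(P(3)/Q(3)) = (1/4)·log₂((1/4)/(3/20)) = 0.18424
  P(4)·log₂(P(4)/Q(4)) = (1/4)·log₂((1/4)/(1/10)) = 0.33048

D_KL(P||Q) = -0.37136 + 0.58048 + 0.18424 + 0.33048 = 0.72384 ≈ 0.7238 bits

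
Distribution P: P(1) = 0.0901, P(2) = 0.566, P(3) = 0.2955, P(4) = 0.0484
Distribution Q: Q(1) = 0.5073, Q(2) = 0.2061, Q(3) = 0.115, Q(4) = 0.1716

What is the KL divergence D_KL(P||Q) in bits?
0.9142 bits

D_KL(P||Q) = Σ P(x) log₂(P(x)/Q(x))

Computing term by term:
  P(1)·log₂(P(1)/Q(1)) = 0.0901·log₂(0.0901/0.5073) = -0.22464
  P(2)·log₂(P(2)/Q(2)) = 0.566·log₂(0.566/0.2061) = 0.82492
  P(3)·log₂(P(3)/Q(3)) = 0.2955·log₂(0.2955/0.115) = 0.40233
  P(4)·log₂(P(4)/Q(4)) = 0.0484·log₂(0.0484/0.1716) = -0.08838

D_KL(P||Q) = -0.22464 + 0.82492 + 0.40233 - 0.08838 = 0.91423 ≈ 0.9142 bits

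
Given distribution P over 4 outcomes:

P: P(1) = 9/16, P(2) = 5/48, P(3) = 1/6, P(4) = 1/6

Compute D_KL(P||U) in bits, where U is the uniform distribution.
0.3315 bits

U(i) = 1/4 for all i

D_KL(P||U) = Σ P(x) log₂(P(x) / (1/4))
           = Σ P(x) log₂(P(x)) + log₂(4)
           = log₂(4) - H(P)

H(P) = -Σ P(x) log₂(P(x)):
  -P(1)·log₂(P(1)) = -(9/16)·log₂(9/16) = 0.46692
  -P(2)·log₂(P(2)) = -(5/48)·log₂(5/48) = 0.33990
  -P(3)·log₂(P(3)) = -(1/6)·log₂(1/6) = 0.43083
  -P(4)·log₂(P(4)) = -(1/6)·log₂(1/6) = 0.43083
H(P) = 0.46692 + 0.33990 + 0.43083 + 0.43083 = 1.66848 bits

log₂(4) = 2.00000 bits

D_KL(P||U) = 2.00000 - 1.66848 = 0.33152 ≈ 0.3315 bits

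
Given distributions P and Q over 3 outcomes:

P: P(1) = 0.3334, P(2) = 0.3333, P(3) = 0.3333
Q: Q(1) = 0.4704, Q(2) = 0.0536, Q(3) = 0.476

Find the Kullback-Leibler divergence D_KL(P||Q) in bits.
0.5418 bits

D_KL(P||Q) = Σ P(x) log₂(P(x)/Q(x))

Computing term by term:
  P(1)·log₂(P(1)/Q(1)) = 0.3334·log₂(0.3334/0.4704) = -0.16558
  P(2)·log₂(P(2)/Q(2)) = 0.3333·log₂(0.3333/0.0536) = 0.87875
  P(3)·log₂(P(3)/Q(3)) = 0.3333·log₂(0.3333/0.476) = -0.17136

D_KL(P||Q) = -0.16558 + 0.87875 - 0.17136 = 0.54181 ≈ 0.5418 bits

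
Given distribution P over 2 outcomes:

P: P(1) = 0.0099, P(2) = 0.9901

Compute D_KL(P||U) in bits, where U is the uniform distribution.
0.9199 bits

U(i) = 1/2 for all i

D_KL(P||U) = Σ P(x) log₂(P(x) / (1/2))
           = Σ P(x) log₂(P(x)) + log₂(2)
           = log₂(2) - H(P)

H(P) = -Σ P(x) log₂(P(x)):
  -P(1)·log₂(P(1)) = -(0.0099)·log₂(0.0099) = 0.06592
  -P(2)·log₂(P(2)) = -(0.9901)·log₂(0.9901) = 0.01421
H(P) = 0.06592 + 0.01421 = 0.08013 bits

log₂(2) = 1.00000 bits

D_KL(P||U) = 1.00000 - 0.08013 = 0.91987 ≈ 0.9199 bits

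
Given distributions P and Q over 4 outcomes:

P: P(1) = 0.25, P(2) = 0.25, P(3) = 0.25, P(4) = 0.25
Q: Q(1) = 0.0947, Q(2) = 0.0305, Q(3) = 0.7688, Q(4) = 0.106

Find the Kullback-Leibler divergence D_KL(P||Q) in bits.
1.0132 bits

D_KL(P||Q) = Σ P(x) log₂(P(x)/Q(x))

Computing term by term:
  P(1)·log₂(P(1)/Q(1)) = 0.25·log₂(0.25/0.0947) = 0.35012
  P(2)·log₂(P(2)/Q(2)) = 0.25·log₂(0.25/0.0305) = 0.75876
  P(3)·log₂(P(3)/Q(3)) = 0.25·log₂(0.25/0.7688) = -0.40517
  P(4)·log₂(P(4)/Q(4)) = 0.25·log₂(0.25/0.106) = 0.30947

D_KL(P||Q) = 0.35012 + 0.75876 - 0.40517 + 0.30947 = 1.01318 ≈ 1.0132 bits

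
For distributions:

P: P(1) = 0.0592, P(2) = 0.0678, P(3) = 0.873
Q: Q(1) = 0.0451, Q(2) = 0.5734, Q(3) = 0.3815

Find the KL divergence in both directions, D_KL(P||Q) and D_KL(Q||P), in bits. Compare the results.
D_KL(P||Q) = 0.8570 bits, D_KL(Q||P) = 1.2929 bits. D_KL(Q||P) is larger than D_KL(P||Q) by 0.4359 bits; the two directions differ.

D_KL(P||Q) = Σ P(x) log₂(P(x)/Q(x))

Computing term by term:
  P(1)·log₂(P(1)/Q(1)) = 0.0592·log₂(0.0592/0.0451) = 0.02323
  P(2)·log₂(P(2)/Q(2)) = 0.0678·log₂(0.0678/0.5734) = -0.20884
  P(3)·log₂(P(3)/Q(3)) = 0.873·log₂(0.873/0.3815) = 1.04262

D_KL(P||Q) = 0.02323 - 0.20884 + 1.04262 = 0.85701 ≈ 0.8570 bits

D_KL(Q||P) = Σ Q(x) log₂(Q(x)/P(x))

Computing term by term:
  Q(1)·log₂(Q(1)/P(1)) = 0.0451·log₂(0.0451/0.0592) = -0.01770
  Q(2)·log₂(Q(2)/P(2)) = 0.5734·log₂(0.5734/0.0678) = 1.76618
  Q(3)·log₂(Q(3)/P(3)) = 0.3815·log₂(0.3815/0.873) = -0.45562

D_KL(Q||P) = -0.01770 + 1.76618 - 0.45562 = 1.29286 ≈ 1.2929 bits

These are NOT equal (difference: 0.4359 bits). KL divergence is asymmetric: D_KL(P||Q) ≠ D_KL(Q||P) in general.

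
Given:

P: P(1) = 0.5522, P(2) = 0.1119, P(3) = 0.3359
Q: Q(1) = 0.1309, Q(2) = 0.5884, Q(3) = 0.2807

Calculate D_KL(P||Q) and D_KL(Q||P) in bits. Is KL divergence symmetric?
D_KL(P||Q) = 0.9658 bits, D_KL(Q||P) = 1.0644 bits. No, KL divergence is not symmetric.

D_KL(P||Q) = Σ P(x) log₂(P(x)/Q(x))

Computing term by term:
  P(1)·log₂(P(1)/Q(1)) = 0.5522·log₂(0.5522/0.1309) = 1.14677
  P(2)·log₂(P(2)/Q(2)) = 0.1119·log₂(0.1119/0.5884) = -0.26795
  P(3)·log₂(P(3)/Q(3)) = 0.3359·log₂(0.3359/0.2807) = 0.08700

D_KL(P||Q) = 1.14677 - 0.26795 + 0.08700 = 0.96582 ≈ 0.9658 bits

D_KL(Q||P) = Σ Q(x) log₂(Q(x)/P(x))

Computing term by term:
  Q(1)·log₂(Q(1)/P(1)) = 0.1309·log₂(0.1309/0.5522) = -0.27184
  Q(2)·log₂(Q(2)/P(2)) = 0.5884·log₂(0.5884/0.1119) = 1.40898
  Q(3)·log₂(Q(3)/P(3)) = 0.2807·log₂(0.2807/0.3359) = -0.07270

D_KL(Q||P) = -0.27184 + 1.40898 - 0.07270 = 1.06444 ≈ 1.0644 bits

These are NOT equal (difference: 0.0986 bits). KL divergence is asymmetric: D_KL(P||Q) ≠ D_KL(Q||P) in general.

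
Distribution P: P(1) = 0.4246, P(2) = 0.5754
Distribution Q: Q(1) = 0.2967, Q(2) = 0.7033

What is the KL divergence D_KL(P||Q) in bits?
0.0529 bits

D_KL(P||Q) = Σ P(x) log₂(P(x)/Q(x))

Computing term by term:
  P(1)·log₂(P(1)/Q(1)) = 0.4246·log₂(0.4246/0.2967) = 0.21956
  P(2)·log₂(P(2)/Q(2)) = 0.5754·log₂(0.5754/0.7033) = -0.16662

D_KL(P||Q) = 0.21956 - 0.16662 = 0.05294 ≈ 0.0529 bits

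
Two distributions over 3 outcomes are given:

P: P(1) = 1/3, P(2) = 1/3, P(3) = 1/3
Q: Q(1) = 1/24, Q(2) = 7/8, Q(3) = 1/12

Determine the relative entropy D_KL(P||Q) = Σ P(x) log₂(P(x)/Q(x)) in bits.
1.2026 bits

D_KL(P||Q) = Σ P(x) log₂(P(x)/Q(x))

Computing term by term:
  P(1)·log₂(P(1)/Q(1)) = (1/3)·log₂((1/3)/(1/24)) = 1.00000
  P(2)·log₂(P(2)/Q(2)) = (1/3)·log₂((1/3)/(7/8)) = -0.46411
  P(3)·log₂(P(3)/Q(3)) = (1/3)·log₂((1/3)/(1/12)) = 0.66667

D_KL(P||Q) = 1.00000 - 0.46411 + 0.66667 = 1.20256 ≈ 1.2026 bits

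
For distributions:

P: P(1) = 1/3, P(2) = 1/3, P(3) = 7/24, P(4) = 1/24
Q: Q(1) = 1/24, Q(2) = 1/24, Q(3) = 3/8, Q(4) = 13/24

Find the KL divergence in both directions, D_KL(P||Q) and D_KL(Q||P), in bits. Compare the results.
D_KL(P||Q) = 1.7401 bits, D_KL(Q||P) = 1.8904 bits. D_KL(Q||P) is larger than D_KL(P||Q) by 0.1503 bits; the two directions differ.

D_KL(P||Q) = Σ P(x) log₂(P(x)/Q(x))

Computing term by term:
  P(1)·log₂(P(1)/Q(1)) = (1/3)·log₂((1/3)/(1/24)) = 1.00000
  P(2)·log₂(P(2)/Q(2)) = (1/3)·log₂((1/3)/(1/24)) = 1.00000
  P(3)·log₂(P(3)/Q(3)) = (7/24)·log₂((7/24)/(3/8)) = -0.10575
  P(4)·log₂(P(4)/Q(4)) = (1/24)·log₂((1/24)/(13/24)) = -0.15418

D_KL(P||Q) = 1.00000 + 1.00000 - 0.10575 - 0.15418 = 1.74007 ≈ 1.7401 bits

D_KL(Q||P) = Σ Q(x) log₂(Q(x)/P(x))

Computing term by term:
  Q(1)·log₂(Q(1)/P(1)) = (1/24)·log₂((1/24)/(1/3)) = -0.12500
  Q(2)·log₂(Q(2)/P(2)) = (1/24)·log₂((1/24)/(1/3)) = -0.12500
  Q(3)·log₂(Q(3)/P(3)) = (3/8)·log₂((3/8)/(7/24)) = 0.13596
  Q(4)·log₂(Q(4)/P(4)) = (13/24)·log₂((13/24)/(1/24)) = 2.00440

D_KL(Q||P) = -0.12500 - 0.12500 + 0.13596 + 2.00440 = 1.89036 ≈ 1.8904 bits

These are NOT equal (difference: 0.1503 bits). KL divergence is asymmetric: D_KL(P||Q) ≠ D_KL(Q||P) in general.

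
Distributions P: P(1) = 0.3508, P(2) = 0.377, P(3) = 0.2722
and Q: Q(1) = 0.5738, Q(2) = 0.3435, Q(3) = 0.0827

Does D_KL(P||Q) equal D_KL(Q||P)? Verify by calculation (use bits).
D_KL(P||Q) = 0.2694 bits, D_KL(Q||P) = 0.2191 bits. No — D_KL(P||Q) ≠ D_KL(Q||P) for this pair.

D_KL(P||Q) = Σ P(x) log₂(P(x)/Q(x))

Computing term by term:
  P(1)·log₂(P(1)/Q(1)) = 0.3508·log₂(0.3508/0.5738) = -0.24903
  P(2)·log₂(P(2)/Q(2)) = 0.377·log₂(0.377/0.3435) = 0.05061
  P(3)·log₂(P(3)/Q(3)) = 0.2722·log₂(0.2722/0.0827) = 0.46783

D_KL(P||Q) = -0.24903 + 0.05061 + 0.46783 = 0.26941 ≈ 0.2694 bits

D_KL(Q||P) = Σ Q(x) log₂(Q(x)/P(x))

Computing term by term:
  Q(1)·log₂(Q(1)/P(1)) = 0.5738·log₂(0.5738/0.3508) = 0.40734
  Q(2)·log₂(Q(2)/P(2)) = 0.3435·log₂(0.3435/0.377) = -0.04612
  Q(3)·log₂(Q(3)/P(3)) = 0.0827·log₂(0.0827/0.2722) = -0.14214

D_KL(Q||P) = 0.40734 - 0.04612 - 0.14214 = 0.21908 ≈ 0.2191 bits

These are NOT equal (difference: 0.0503 bits). KL divergence is asymmetric: D_KL(P||Q) ≠ D_KL(Q||P) in general.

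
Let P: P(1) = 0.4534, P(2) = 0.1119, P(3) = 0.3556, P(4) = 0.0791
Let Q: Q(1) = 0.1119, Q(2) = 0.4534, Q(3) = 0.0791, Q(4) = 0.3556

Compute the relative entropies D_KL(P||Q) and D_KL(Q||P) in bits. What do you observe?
D_KL(P||Q) = 1.2889 bits, D_KL(Q||P) = 1.2889 bits. The two directions give the same value here, because Q is a self-inverse relabeling of P; in general KL divergence is asymmetric.

D_KL(P||Q) = Σ P(x) log₂(P(x)/Q(x))

Computing term by term:
  P(1)·log₂(P(1)/Q(1)) = 0.4534·log₂(0.4534/0.1119) = 0.91522
  P(2)·log₂(P(2)/Q(2)) = 0.1119·log₂(0.1119/0.4534) = -0.22588
  P(3)·log₂(P(3)/Q(3)) = 0.3556·log₂(0.3556/0.0791) = 0.77112
  P(4)·log₂(P(4)/Q(4)) = 0.0791·log₂(0.0791/0.3556) = -0.17153

D_KL(P||Q) = 0.91522 - 0.22588 + 0.77112 - 0.17153 = 1.28893 ≈ 1.2889 bits

D_KL(Q||P) = Σ Q(x) log₂(Q(x)/P(x))

Computing term by term:
  Q(1)·log₂(Q(1)/P(1)) = 0.1119·log₂(0.1119/0.4534) = -0.22588
  Q(2)·log₂(Q(2)/P(2)) = 0.4534·log₂(0.4534/0.1119) = 0.91522
  Q(3)·log₂(Q(3)/P(3)) = 0.0791·log₂(0.0791/0.3556) = -0.17153
  Q(4)·log₂(Q(4)/P(4)) = 0.3556·log₂(0.3556/0.0791) = 0.77112

D_KL(Q||P) = -0.22588 + 0.91522 - 0.17153 + 0.77112 = 1.28893 ≈ 1.2889 bits

These ARE equal here. Q is P with outcomes relabeled (Q(1) = P(2), Q(2) = P(1), Q(3) = P(4), Q(4) = P(3)) by a relabeling that is its own inverse, so the two sums contain exactly the same terms in a different order. This is a special case — KL divergence is not symmetric in general: D_KL(P||Q) ≠ D_KL(Q||P) for most P, Q.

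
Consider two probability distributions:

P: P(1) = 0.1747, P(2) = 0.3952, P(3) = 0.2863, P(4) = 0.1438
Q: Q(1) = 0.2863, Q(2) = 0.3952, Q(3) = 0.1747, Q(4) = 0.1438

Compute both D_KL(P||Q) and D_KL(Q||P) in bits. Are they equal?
D_KL(P||Q) = 0.0795 bits, D_KL(Q||P) = 0.0795 bits. Yes, in this case they are equal (although KL divergence is not symmetric in general).

D_KL(P||Q) = Σ P(x) log₂(P(x)/Q(x))

Computing term by term:
  P(1)·log₂(P(1)/Q(1)) = 0.1747·log₂(0.1747/0.2863) = -0.12450
  P(2)·log₂(P(2)/Q(2)) = 0.3952·log₂(0.3952/0.3952) = 0.00000
  P(3)·log₂(P(3)/Q(3)) = 0.2863·log₂(0.2863/0.1747) = 0.20403
  P(4)·log₂(P(4)/Q(4)) = 0.1438·log₂(0.1438/0.1438) = 0.00000

D_KL(P||Q) = -0.12450 + 0.00000 + 0.20403 + 0.00000 = 0.07953 ≈ 0.0795 bits

D_KL(Q||P) = Σ Q(x) log₂(Q(x)/P(x))

Computing term by term:
  Q(1)·log₂(Q(1)/P(1)) = 0.2863·log₂(0.2863/0.1747) = 0.20403
  Q(2)·log₂(Q(2)/P(2)) = 0.3952·log₂(0.3952/0.3952) = 0.00000
  Q(3)·log₂(Q(3)/P(3)) = 0.1747·log₂(0.1747/0.2863) = -0.12450
  Q(4)·log₂(Q(4)/P(4)) = 0.1438·log₂(0.1438/0.1438) = 0.00000

D_KL(Q||P) = 0.20403 + 0.00000 - 0.12450 + 0.00000 = 0.07953 ≈ 0.0795 bits

These ARE equal here. Q is P with outcomes relabeled (Q(1) = P(3), Q(3) = P(1)) by a relabeling that is its own inverse, so the two sums contain exactly the same terms in a different order. This is a special case — KL divergence is not symmetric in general: D_KL(P||Q) ≠ D_KL(Q||P) for most P, Q.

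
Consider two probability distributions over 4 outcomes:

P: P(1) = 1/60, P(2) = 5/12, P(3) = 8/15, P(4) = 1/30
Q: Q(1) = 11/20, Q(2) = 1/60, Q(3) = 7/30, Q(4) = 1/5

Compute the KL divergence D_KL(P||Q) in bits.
2.4008 bits

D_KL(P||Q) = Σ P(x) log₂(P(x)/Q(x))

Computing term by term:
  P(1)·log₂(P(1)/Q(1)) = (1/60)·log₂((1/60)/(11/20)) = -0.08407
  P(2)·log₂(P(2)/Q(2)) = (5/12)·log₂((5/12)/(1/60)) = 1.93494
  P(3)·log₂(P(3)/Q(3)) = (8/15)·log₂((8/15)/(7/30)) = 0.63608
  P(4)·log₂(P(4)/Q(4)) = (1/30)·log₂((1/30)/(1/5)) = -0.08617

D_KL(P||Q) = -0.08407 + 1.93494 + 0.63608 - 0.08617 = 2.40078 ≈ 2.4008 bits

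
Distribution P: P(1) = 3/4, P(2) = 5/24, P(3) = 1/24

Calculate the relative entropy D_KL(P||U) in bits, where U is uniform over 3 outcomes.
0.6112 bits

U(i) = 1/3 for all i

D_KL(P||U) = Σ P(x) log₂(P(x) / (1/3))
           = Σ P(x) log₂(P(x)) + log₂(3)
           = log₂(3) - H(P)

H(P) = -Σ P(x) log₂(P(x)):
  -P(1)·log₂(P(1)) = -(3/4)·log₂(3/4) = 0.31128
  -P(2)·log₂(P(2)) = -(5/24)·log₂(5/24) = 0.47147
  -P(3)·log₂(P(3)) = -(1/24)·log₂(1/24) = 0.19104
H(P) = 0.31128 + 0.47147 + 0.19104 = 0.97379 bits

log₂(3) = 1.58496 bits

D_KL(P||U) = 1.58496 - 0.97379 = 0.61117 ≈ 0.6112 bits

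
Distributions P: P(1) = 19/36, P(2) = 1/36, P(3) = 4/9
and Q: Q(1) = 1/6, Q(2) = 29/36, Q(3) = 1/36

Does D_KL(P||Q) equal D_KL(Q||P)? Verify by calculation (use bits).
D_KL(P||Q) = 2.5205 bits, D_KL(Q||P) = 3.5251 bits. No — D_KL(P||Q) ≠ D_KL(Q||P) for this pair.

D_KL(P||Q) = Σ P(x) log₂(P(x)/Q(x))

Computing term by term:
  P(1)·log₂(P(1)/Q(1)) = (19/36)·log₂((19/36)/(1/6)) = 0.87768
  P(2)·log₂(P(2)/Q(2)) = (1/36)·log₂((1/36)/(29/36)) = -0.13494
  P(3)·log₂(P(3)/Q(3)) = (4/9)·log₂((4/9)/(1/36)) = 1.77778

D_KL(P||Q) = 0.87768 - 0.13494 + 1.77778 = 2.52052 ≈ 2.5205 bits

D_KL(Q||P) = Σ Q(x) log₂(Q(x)/P(x))

Computing term by term:
  Q(1)·log₂(Q(1)/P(1)) = (1/6)·log₂((1/6)/(19/36)) = -0.27716
  Q(2)·log₂(Q(2)/P(2)) = (29/36)·log₂((29/36)/(1/36)) = 3.91337
  Q(3)·log₂(Q(3)/P(3)) = (1/36)·log₂((1/36)/(4/9)) = -0.11111

D_KL(Q||P) = -0.27716 + 3.91337 - 0.11111 = 3.52510 ≈ 3.5251 bits

These are NOT equal (difference: 1.0046 bits). KL divergence is asymmetric: D_KL(P||Q) ≠ D_KL(Q||P) in general.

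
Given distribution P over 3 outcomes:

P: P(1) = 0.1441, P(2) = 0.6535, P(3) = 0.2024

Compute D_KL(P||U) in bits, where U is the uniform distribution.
0.3147 bits

U(i) = 1/3 for all i

D_KL(P||U) = Σ P(x) log₂(P(x) / (1/3))
           = Σ P(x) log₂(P(x)) + log₂(3)
           = log₂(3) - H(P)

H(P) = -Σ P(x) log₂(P(x)):
  -P(1)·log₂(P(1)) = -(0.1441)·log₂(0.1441) = 0.40274
  -P(2)·log₂(P(2)) = -(0.6535)·log₂(0.6535) = 0.40108
  -P(3)·log₂(P(3)) = -(0.2024)·log₂(0.2024) = 0.46648
H(P) = 0.40274 + 0.40108 + 0.46648 = 1.27030 bits

log₂(3) = 1.58496 bits

D_KL(P||U) = 1.58496 - 1.27030 = 0.31466 ≈ 0.3147 bits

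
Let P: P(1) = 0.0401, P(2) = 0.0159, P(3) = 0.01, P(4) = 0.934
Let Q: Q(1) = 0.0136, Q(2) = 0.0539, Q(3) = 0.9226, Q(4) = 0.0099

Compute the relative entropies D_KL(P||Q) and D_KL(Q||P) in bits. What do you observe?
D_KL(P||Q) = 6.0962 bits, D_KL(Q||P) = 6.0312 bits. The two directions give different values (D_KL(P||Q) exceeds D_KL(Q||P) by 0.0650 bits): KL divergence is asymmetric.

D_KL(P||Q) = Σ P(x) log₂(P(x)/Q(x))

Computing term by term:
  P(1)·log₂(P(1)/Q(1)) = 0.0401·log₂(0.0401/0.0136) = 0.06256
  P(2)·log₂(P(2)/Q(2)) = 0.0159·log₂(0.0159/0.0539) = -0.02800
  P(3)·log₂(P(3)/Q(3)) = 0.01·log₂(0.01/0.9226) = -0.06528
  P(4)·log₂(P(4)/Q(4)) = 0.934·log₂(0.934/0.0099) = 6.12690

D_KL(P||Q) = 0.06256 - 0.02800 - 0.06528 + 6.12690 = 6.09618 ≈ 6.0962 bits

D_KL(Q||P) = Σ Q(x) log₂(Q(x)/P(x))

Computing term by term:
  Q(1)·log₂(Q(1)/P(1)) = 0.0136·log₂(0.0136/0.0401) = -0.02122
  Q(2)·log₂(Q(2)/P(2)) = 0.0539·log₂(0.0539/0.0159) = 0.09493
  Q(3)·log₂(Q(3)/P(3)) = 0.9226·log₂(0.9226/0.01) = 6.02239
  Q(4)·log₂(Q(4)/P(4)) = 0.0099·log₂(0.0099/0.934) = -0.06494

D_KL(Q||P) = -0.02122 + 0.09493 + 6.02239 - 0.06494 = 6.03116 ≈ 6.0312 bits

These are NOT equal (difference: 0.0650 bits). KL divergence is asymmetric: D_KL(P||Q) ≠ D_KL(Q||P) in general.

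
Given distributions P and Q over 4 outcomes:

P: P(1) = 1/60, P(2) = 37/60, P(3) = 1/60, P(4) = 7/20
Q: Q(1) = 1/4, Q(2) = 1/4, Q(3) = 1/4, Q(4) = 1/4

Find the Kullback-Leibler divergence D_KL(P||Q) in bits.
0.8429 bits

D_KL(P||Q) = Σ P(x) log₂(P(x)/Q(x))

Computing term by term:
  P(1)·log₂(P(1)/Q(1)) = (1/60)·log₂((1/60)/(1/4)) = -0.06511
  P(2)·log₂(P(2)/Q(2)) = (37/60)·log₂((37/60)/(1/4)) = 0.80325
  P(3)·log₂(P(3)/Q(3)) = (1/60)·log₂((1/60)/(1/4)) = -0.06511
  P(4)·log₂(P(4)/Q(4)) = (7/20)·log₂((7/20)/(1/4)) = 0.16990

D_KL(P||Q) = -0.06511 + 0.80325 - 0.06511 + 0.16990 = 0.84293 ≈ 0.8429 bits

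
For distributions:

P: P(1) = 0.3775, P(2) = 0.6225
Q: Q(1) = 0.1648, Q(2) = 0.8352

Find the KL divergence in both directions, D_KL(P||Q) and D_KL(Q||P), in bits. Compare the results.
D_KL(P||Q) = 0.1874 bits, D_KL(Q||P) = 0.1571 bits. D_KL(P||Q) is larger than D_KL(Q||P) by 0.0303 bits; the two directions differ.

D_KL(P||Q) = Σ P(x) log₂(P(x)/Q(x))

Computing term by term:
  P(1)·log₂(P(1)/Q(1)) = 0.3775·log₂(0.3775/0.1648) = 0.45140
  P(2)·log₂(P(2)/Q(2)) = 0.6225·log₂(0.6225/0.8352) = -0.26397

D_KL(P||Q) = 0.45140 - 0.26397 = 0.18743 ≈ 0.1874 bits

D_KL(Q||P) = Σ Q(x) log₂(Q(x)/P(x))

Computing term by term:
  Q(1)·log₂(Q(1)/P(1)) = 0.1648·log₂(0.1648/0.3775) = -0.19706
  Q(2)·log₂(Q(2)/P(2)) = 0.8352·log₂(0.8352/0.6225) = 0.35416

D_KL(Q||P) = -0.19706 + 0.35416 = 0.15710 ≈ 0.1571 bits

These are NOT equal (difference: 0.0303 bits). KL divergence is asymmetric: D_KL(P||Q) ≠ D_KL(Q||P) in general.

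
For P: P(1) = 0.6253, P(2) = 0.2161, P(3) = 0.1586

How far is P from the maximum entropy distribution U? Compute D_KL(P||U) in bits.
0.2624 bits

U(i) = 1/3 for all i

D_KL(P||U) = Σ P(x) log₂(P(x) / (1/3))
           = Σ P(x) log₂(P(x)) + log₂(3)
           = log₂(3) - H(P)

H(P) = -Σ P(x) log₂(P(x)):
  -P(1)·log₂(P(1)) = -(0.6253)·log₂(0.6253) = 0.42357
  -P(2)·log₂(P(2)) = -(0.2161)·log₂(0.2161) = 0.47763
  -P(3)·log₂(P(3)) = -(0.1586)·log₂(0.1586) = 0.42133
H(P) = 0.42357 + 0.47763 + 0.42133 = 1.32253 bits

log₂(3) = 1.58496 bits

D_KL(P||U) = 1.58496 - 1.32253 = 0.26243 ≈ 0.2624 bits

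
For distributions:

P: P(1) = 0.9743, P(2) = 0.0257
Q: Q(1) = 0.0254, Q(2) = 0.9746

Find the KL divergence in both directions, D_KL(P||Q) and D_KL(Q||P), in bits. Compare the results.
D_KL(P||Q) = 4.9915 bits, D_KL(Q||P) = 4.9781 bits. D_KL(P||Q) is larger than D_KL(Q||P) by 0.0134 bits; the two directions differ.

D_KL(P||Q) = Σ P(x) log₂(P(x)/Q(x))

Computing term by term:
  P(1)·log₂(P(1)/Q(1)) = 0.9743·log₂(0.9743/0.0254) = 5.12625
  P(2)·log₂(P(2)/Q(2)) = 0.0257·log₂(0.0257/0.9746) = -0.13480

D_KL(P||Q) = 5.12625 - 0.13480 = 4.99145 ≈ 4.9915 bits

D_KL(Q||P) = Σ Q(x) log₂(Q(x)/P(x))

Computing term by term:
  Q(1)·log₂(Q(1)/P(1)) = 0.0254·log₂(0.0254/0.9743) = -0.13364
  Q(2)·log₂(Q(2)/P(2)) = 0.9746·log₂(0.9746/0.0257) = 5.11175

D_KL(Q||P) = -0.13364 + 5.11175 = 4.97811 ≈ 4.9781 bits

These are NOT equal (difference: 0.0134 bits). KL divergence is asymmetric: D_KL(P||Q) ≠ D_KL(Q||P) in general.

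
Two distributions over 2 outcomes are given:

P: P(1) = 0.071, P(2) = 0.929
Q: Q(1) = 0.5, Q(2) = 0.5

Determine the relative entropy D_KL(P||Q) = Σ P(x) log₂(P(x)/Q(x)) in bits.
0.6304 bits

D_KL(P||Q) = Σ P(x) log₂(P(x)/Q(x))

Computing term by term:
  P(1)·log₂(P(1)/Q(1)) = 0.071·log₂(0.071/0.5) = -0.19994
  P(2)·log₂(P(2)/Q(2)) = 0.929·log₂(0.929/0.5) = 0.83029

D_KL(P||Q) = -0.19994 + 0.83029 = 0.63035 ≈ 0.6304 bits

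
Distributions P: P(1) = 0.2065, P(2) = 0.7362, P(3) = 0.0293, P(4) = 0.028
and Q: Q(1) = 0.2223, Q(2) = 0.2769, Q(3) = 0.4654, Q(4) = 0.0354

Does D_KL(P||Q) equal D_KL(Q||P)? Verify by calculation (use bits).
D_KL(P||Q) = 0.8903 bits, D_KL(Q||P) = 1.5017 bits. No — D_KL(P||Q) ≠ D_KL(Q||P) for this pair.

D_KL(P||Q) = Σ P(x) log₂(P(x)/Q(x))

Computing term by term:
  P(1)·log₂(P(1)/Q(1)) = 0.2065·log₂(0.2065/0.2223) = -0.02196
  P(2)·log₂(P(2)/Q(2)) = 0.7362·log₂(0.7362/0.2769) = 1.03858
  P(3)·log₂(P(3)/Q(3)) = 0.0293·log₂(0.0293/0.4654) = -0.11689
  P(4)·log₂(P(4)/Q(4)) = 0.028·log₂(0.028/0.0354) = -0.00947

D_KL(P||Q) = -0.02196 + 1.03858 - 0.11689 - 0.00947 = 0.89026 ≈ 0.8903 bits

D_KL(Q||P) = Σ Q(x) log₂(Q(x)/P(x))

Computing term by term:
  Q(1)·log₂(Q(1)/P(1)) = 0.2223·log₂(0.2223/0.2065) = 0.02365
  Q(2)·log₂(Q(2)/P(2)) = 0.2769·log₂(0.2769/0.7362) = -0.39063
  Q(3)·log₂(Q(3)/P(3)) = 0.4654·log₂(0.4654/0.0293) = 1.85671
  Q(4)·log₂(Q(4)/P(4)) = 0.0354·log₂(0.0354/0.028) = 0.01198

D_KL(Q||P) = 0.02365 - 0.39063 + 1.85671 + 0.01198 = 1.50171 ≈ 1.5017 bits

These are NOT equal (difference: 0.6114 bits). KL divergence is asymmetric: D_KL(P||Q) ≠ D_KL(Q||P) in general.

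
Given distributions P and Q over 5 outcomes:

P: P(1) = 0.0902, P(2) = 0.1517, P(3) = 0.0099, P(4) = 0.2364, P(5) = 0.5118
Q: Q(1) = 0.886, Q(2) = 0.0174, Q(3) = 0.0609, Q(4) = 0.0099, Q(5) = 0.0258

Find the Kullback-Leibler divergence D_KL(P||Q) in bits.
3.4388 bits

D_KL(P||Q) = Σ P(x) log₂(P(x)/Q(x))

Computing term by term:
  P(1)·log₂(P(1)/Q(1)) = 0.0902·log₂(0.0902/0.886) = -0.29731
  P(2)·log₂(P(2)/Q(2)) = 0.1517·log₂(0.1517/0.0174) = 0.47392
  P(3)·log₂(P(3)/Q(3)) = 0.0099·log₂(0.0099/0.0609) = -0.02595
  P(4)·log₂(P(4)/Q(4)) = 0.2364·log₂(0.2364/0.0099) = 1.08216
  P(5)·log₂(P(5)/Q(5)) = 0.5118·log₂(0.5118/0.0258) = 2.20593

D_KL(P||Q) = -0.29731 + 0.47392 - 0.02595 + 1.08216 + 2.20593 = 3.43875 ≈ 3.4388 bits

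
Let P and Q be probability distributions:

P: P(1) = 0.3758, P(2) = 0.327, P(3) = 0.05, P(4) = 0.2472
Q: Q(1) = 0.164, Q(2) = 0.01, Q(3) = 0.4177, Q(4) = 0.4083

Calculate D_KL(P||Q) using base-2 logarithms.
1.7627 bits

D_KL(P||Q) = Σ P(x) log₂(P(x)/Q(x))

Computing term by term:
  P(1)·log₂(P(1)/Q(1)) = 0.3758·log₂(0.3758/0.164) = 0.44956
  P(2)·log₂(P(2)/Q(2)) = 0.327·log₂(0.327/0.01) = 1.64521
  P(3)·log₂(P(3)/Q(3)) = 0.05·log₂(0.05/0.4177) = -0.15312
  P(4)·log₂(P(4)/Q(4)) = 0.2472·log₂(0.2472/0.4083) = -0.17896

D_KL(P||Q) = 0.44956 + 1.64521 - 0.15312 - 0.17896 = 1.76269 ≈ 1.7627 bits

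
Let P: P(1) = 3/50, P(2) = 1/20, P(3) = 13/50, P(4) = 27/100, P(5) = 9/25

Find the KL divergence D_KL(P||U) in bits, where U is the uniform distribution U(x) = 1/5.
0.3164 bits

U(i) = 1/5 for all i

D_KL(P||U) = Σ P(x) log₂(P(x) / (1/5))
           = Σ P(x) log₂(P(x)) + log₂(5)
           = log₂(5) - H(P)

H(P) = -Σ P(x) log₂(P(x)):
  -P(1)·log₂(P(1)) = -(3/50)·log₂(3/50) = 0.24353
  -P(2)·log₂(P(2)) = -(1/20)·log₂(1/20) = 0.21610
  -P(3)·log₂(P(3)) = -(13/50)·log₂(13/50) = 0.50529
  -P(4)·log₂(P(4)) = -(27/100)·log₂(27/100) = 0.51002
  -P(5)·log₂(P(5)) = -(9/25)·log₂(9/25) = 0.53062
H(P) = 0.24353 + 0.21610 + 0.50529 + 0.51002 + 0.53062 = 2.00556 bits

log₂(5) = 2.32193 bits

D_KL(P||U) = 2.32193 - 2.00556 = 0.31637 ≈ 0.3164 bits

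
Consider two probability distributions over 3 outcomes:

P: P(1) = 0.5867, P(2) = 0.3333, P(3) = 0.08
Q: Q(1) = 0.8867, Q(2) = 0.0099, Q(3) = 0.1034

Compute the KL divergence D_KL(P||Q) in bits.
1.3117 bits

D_KL(P||Q) = Σ P(x) log₂(P(x)/Q(x))

Computing term by term:
  P(1)·log₂(P(1)/Q(1)) = 0.5867·log₂(0.5867/0.8867) = -0.34957
  P(2)·log₂(P(2)/Q(2)) = 0.3333·log₂(0.3333/0.0099) = 1.69091
  P(3)·log₂(P(3)/Q(3)) = 0.08·log₂(0.08/0.1034) = -0.02961

D_KL(P||Q) = -0.34957 + 1.69091 - 0.02961 = 1.31173 ≈ 1.3117 bits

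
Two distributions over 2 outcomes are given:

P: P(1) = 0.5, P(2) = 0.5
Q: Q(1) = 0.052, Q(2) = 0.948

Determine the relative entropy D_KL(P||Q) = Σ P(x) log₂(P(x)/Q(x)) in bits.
1.1712 bits

D_KL(P||Q) = Σ P(x) log₂(P(x)/Q(x))

Computing term by term:
  P(1)·log₂(P(1)/Q(1)) = 0.5·log₂(0.5/0.052) = 1.63267
  P(2)·log₂(P(2)/Q(2)) = 0.5·log₂(0.5/0.948) = -0.46148

D_KL(P||Q) = 1.63267 - 0.46148 = 1.17119 ≈ 1.1712 bits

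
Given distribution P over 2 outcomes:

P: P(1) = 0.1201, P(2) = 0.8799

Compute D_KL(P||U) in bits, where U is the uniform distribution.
0.4704 bits

U(i) = 1/2 for all i

D_KL(P||U) = Σ P(x) log₂(P(x) / (1/2))
           = Σ P(x) log₂(P(x)) + log₂(2)
           = log₂(2) - H(P)

H(P) = -Σ P(x) log₂(P(x)):
  -P(1)·log₂(P(1)) = -(0.1201)·log₂(0.1201) = 0.36723
  -P(2)·log₂(P(2)) = -(0.8799)·log₂(0.8799) = 0.16242
H(P) = 0.36723 + 0.16242 = 0.52965 bits

log₂(2) = 1.00000 bits

D_KL(P||U) = 1.00000 - 0.52965 = 0.47035 ≈ 0.4704 bits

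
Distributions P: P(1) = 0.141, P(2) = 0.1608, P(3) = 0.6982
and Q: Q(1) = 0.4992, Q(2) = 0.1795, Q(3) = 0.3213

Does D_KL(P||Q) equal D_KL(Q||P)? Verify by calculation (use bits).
D_KL(P||Q) = 0.4991 bits, D_KL(Q||P) = 0.5792 bits. No — D_KL(P||Q) ≠ D_KL(Q||P) for this pair.

D_KL(P||Q) = Σ P(x) log₂(P(x)/Q(x))

Computing term by term:
  P(1)·log₂(P(1)/Q(1)) = 0.141·log₂(0.141/0.4992) = -0.25717
  P(2)·log₂(P(2)/Q(2)) = 0.1608·log₂(0.1608/0.1795) = -0.02552
  P(3)·log₂(P(3)/Q(3)) = 0.6982·log₂(0.6982/0.3213) = 0.78179

D_KL(P||Q) = -0.25717 - 0.02552 + 0.78179 = 0.49910 ≈ 0.4991 bits

D_KL(Q||P) = Σ Q(x) log₂(Q(x)/P(x))

Computing term by term:
  Q(1)·log₂(Q(1)/P(1)) = 0.4992·log₂(0.4992/0.141) = 0.91050
  Q(2)·log₂(Q(2)/P(2)) = 0.1795·log₂(0.1795/0.1608) = 0.02849
  Q(3)·log₂(Q(3)/P(3)) = 0.3213·log₂(0.3213/0.6982) = -0.35977

D_KL(Q||P) = 0.91050 + 0.02849 - 0.35977 = 0.57922 ≈ 0.5792 bits

These are NOT equal (difference: 0.0801 bits). KL divergence is asymmetric: D_KL(P||Q) ≠ D_KL(Q||P) in general.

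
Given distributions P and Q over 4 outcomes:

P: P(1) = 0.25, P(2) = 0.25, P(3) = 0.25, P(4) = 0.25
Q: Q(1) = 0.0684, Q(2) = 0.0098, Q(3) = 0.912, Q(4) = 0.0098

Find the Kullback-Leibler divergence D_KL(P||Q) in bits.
2.3372 bits

D_KL(P||Q) = Σ P(x) log₂(P(x)/Q(x))

Computing term by term:
  P(1)·log₂(P(1)/Q(1)) = 0.25·log₂(0.25/0.0684) = 0.46746
  P(2)·log₂(P(2)/Q(2)) = 0.25·log₂(0.25/0.0098) = 1.16825
  P(3)·log₂(P(3)/Q(3)) = 0.25·log₂(0.25/0.912) = -0.46678
  P(4)·log₂(P(4)/Q(4)) = 0.25·log₂(0.25/0.0098) = 1.16825

D_KL(P||Q) = 0.46746 + 1.16825 - 0.46678 + 1.16825 = 2.33718 ≈ 2.3372 bits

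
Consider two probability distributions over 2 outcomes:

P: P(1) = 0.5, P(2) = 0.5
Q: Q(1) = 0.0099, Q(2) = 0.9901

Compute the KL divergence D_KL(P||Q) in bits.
2.3364 bits

D_KL(P||Q) = Σ P(x) log₂(P(x)/Q(x))

Computing term by term:
  P(1)·log₂(P(1)/Q(1)) = 0.5·log₂(0.5/0.0099) = 2.82918
  P(2)·log₂(P(2)/Q(2)) = 0.5·log₂(0.5/0.9901) = -0.49282

D_KL(P||Q) = 2.82918 - 0.49282 = 2.33636 ≈ 2.3364 bits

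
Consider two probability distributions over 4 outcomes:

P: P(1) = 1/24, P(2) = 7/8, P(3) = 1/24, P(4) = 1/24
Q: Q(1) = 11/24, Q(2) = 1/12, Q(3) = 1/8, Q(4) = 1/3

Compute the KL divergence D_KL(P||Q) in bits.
2.6331 bits

D_KL(P||Q) = Σ P(x) log₂(P(x)/Q(x))

Computing term by term:
  P(1)·log₂(P(1)/Q(1)) = (1/24)·log₂((1/24)/(11/24)) = -0.14414
  P(2)·log₂(P(2)/Q(2)) = (7/8)·log₂((7/8)/(1/12)) = 2.96828
  P(3)·log₂(P(3)/Q(3)) = (1/24)·log₂((1/24)/(1/8)) = -0.06604
  P(4)·log₂(P(4)/Q(4)) = (1/24)·log₂((1/24)/(1/3)) = -0.12500

D_KL(P||Q) = -0.14414 + 2.96828 - 0.06604 - 0.12500 = 2.63310 ≈ 2.6331 bits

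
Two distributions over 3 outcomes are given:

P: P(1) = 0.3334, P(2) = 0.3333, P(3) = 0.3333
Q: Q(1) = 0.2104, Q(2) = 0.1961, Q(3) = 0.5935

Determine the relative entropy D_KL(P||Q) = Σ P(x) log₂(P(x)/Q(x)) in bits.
0.1990 bits

D_KL(P||Q) = Σ P(x) log₂(P(x)/Q(x))

Computing term by term:
  P(1)·log₂(P(1)/Q(1)) = 0.3334·log₂(0.3334/0.2104) = 0.22142
  P(2)·log₂(P(2)/Q(2)) = 0.3333·log₂(0.3333/0.1961) = 0.25505
  P(3)·log₂(P(3)/Q(3)) = 0.3333·log₂(0.3333/0.5935) = -0.27745

D_KL(P||Q) = 0.22142 + 0.25505 - 0.27745 = 0.19902 ≈ 0.1990 bits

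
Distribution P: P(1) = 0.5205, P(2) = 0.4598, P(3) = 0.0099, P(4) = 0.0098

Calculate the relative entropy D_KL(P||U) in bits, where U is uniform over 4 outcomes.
0.8630 bits

U(i) = 1/4 for all i

D_KL(P||U) = Σ P(x) log₂(P(x) / (1/4))
           = Σ P(x) log₂(P(x)) + log₂(4)
           = log₂(4) - H(P)

H(P) = -Σ P(x) log₂(P(x)):
  -P(1)·log₂(P(1)) = -(0.5205)·log₂(0.5205) = 0.49033
  -P(2)·log₂(P(2)) = -(0.4598)·log₂(0.4598) = 0.51540
  -P(3)·log₂(P(3)) = -(0.0099)·log₂(0.0099) = 0.06592
  -P(4)·log₂(P(4)) = -(0.0098)·log₂(0.0098) = 0.06540
H(P) = 0.49033 + 0.51540 + 0.06592 + 0.06540 = 1.13705 bits

log₂(4) = 2.00000 bits

D_KL(P||U) = 2.00000 - 1.13705 = 0.86295 ≈ 0.8630 bits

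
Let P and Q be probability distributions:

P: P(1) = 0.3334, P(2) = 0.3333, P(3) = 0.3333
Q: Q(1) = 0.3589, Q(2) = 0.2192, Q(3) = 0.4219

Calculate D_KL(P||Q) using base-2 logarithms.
0.0527 bits

D_KL(P||Q) = Σ P(x) log₂(P(x)/Q(x))

Computing term by term:
  P(1)·log₂(P(1)/Q(1)) = 0.3334·log₂(0.3334/0.3589) = -0.03545
  P(2)·log₂(P(2)/Q(2)) = 0.3333·log₂(0.3333/0.2192) = 0.20150
  P(3)·log₂(P(3)/Q(3)) = 0.3333·log₂(0.3333/0.4219) = -0.11335

D_KL(P||Q) = -0.03545 + 0.20150 - 0.11335 = 0.05270 ≈ 0.0527 bits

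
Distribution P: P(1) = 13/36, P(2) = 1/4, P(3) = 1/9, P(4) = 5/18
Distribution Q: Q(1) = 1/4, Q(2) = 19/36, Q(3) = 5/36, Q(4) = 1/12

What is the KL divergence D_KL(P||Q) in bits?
0.3688 bits

D_KL(P||Q) = Σ P(x) log₂(P(x)/Q(x))

Computing term by term:
  P(1)·log₂(P(1)/Q(1)) = (13/36)·log₂((13/36)/(1/4)) = 0.19157
  P(2)·log₂(P(2)/Q(2)) = (1/4)·log₂((1/4)/(19/36)) = -0.26950
  P(3)·log₂(P(3)/Q(3)) = (1/9)·log₂((1/9)/(5/36)) = -0.03577
  P(4)·log₂(P(4)/Q(4)) = (5/18)·log₂((5/18)/(1/12)) = 0.48249

D_KL(P||Q) = 0.19157 - 0.26950 - 0.03577 + 0.48249 = 0.36879 ≈ 0.3688 bits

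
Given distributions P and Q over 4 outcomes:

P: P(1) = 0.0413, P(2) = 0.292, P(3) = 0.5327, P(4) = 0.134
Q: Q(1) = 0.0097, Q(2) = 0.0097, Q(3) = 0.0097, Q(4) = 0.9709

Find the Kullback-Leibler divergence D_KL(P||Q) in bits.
4.2163 bits

D_KL(P||Q) = Σ P(x) log₂(P(x)/Q(x))

Computing term by term:
  P(1)·log₂(P(1)/Q(1)) = 0.0413·log₂(0.0413/0.0097) = 0.08632
  P(2)·log₂(P(2)/Q(2)) = 0.292·log₂(0.292/0.0097) = 1.43426
  P(3)·log₂(P(3)/Q(3)) = 0.5327·log₂(0.5327/0.0097) = 3.07858
  P(4)·log₂(P(4)/Q(4)) = 0.134·log₂(0.134/0.9709) = -0.38285

D_KL(P||Q) = 0.08632 + 1.43426 + 3.07858 - 0.38285 = 4.21631 ≈ 4.2163 bits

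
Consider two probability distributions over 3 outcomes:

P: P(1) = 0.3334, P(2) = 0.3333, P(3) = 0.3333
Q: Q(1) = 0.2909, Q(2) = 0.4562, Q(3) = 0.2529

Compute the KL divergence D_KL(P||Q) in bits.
0.0474 bits

D_KL(P||Q) = Σ P(x) log₂(P(x)/Q(x))

Computing term by term:
  P(1)·log₂(P(1)/Q(1)) = 0.3334·log₂(0.3334/0.2909) = 0.06559
  P(2)·log₂(P(2)/Q(2)) = 0.3333·log₂(0.3333/0.4562) = -0.15093
  P(3)·log₂(P(3)/Q(3)) = 0.3333·log₂(0.3333/0.2529) = 0.13274

D_KL(P||Q) = 0.06559 - 0.15093 + 0.13274 = 0.04740 ≈ 0.0474 bits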